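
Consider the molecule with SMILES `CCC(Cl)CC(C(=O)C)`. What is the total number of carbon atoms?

7

Atom tally by fragment:
  CH3 → C:1 H:3
  CH2 → C:1 H:2
  CH(Cl) → C:1 H:1 Cl:1
  CH2 → C:1 H:2
  CH2COCH3 → C:3 H:5 O:1
Element totals:
  C: 7
  H: 13
  Cl: 1
  O: 1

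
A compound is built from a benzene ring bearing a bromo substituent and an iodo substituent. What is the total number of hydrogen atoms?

4

Atom tally by fragment:
  benzene ring core → C:6 H:6
  (− 2 ring H displaced by substituents)
  + Br → Br:1
  + I → I:1
Element totals:
  C: 6
  H: 4
  Br: 1
  I: 1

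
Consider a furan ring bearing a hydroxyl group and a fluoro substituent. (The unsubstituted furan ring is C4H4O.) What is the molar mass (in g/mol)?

102.06 g/mol

Atom tally by fragment:
  furan ring core → C:4 H:4 O:1
  (− 2 ring H displaced by substituents)
  + OH → O:1 H:1
  + F → F:1
Element totals:
  C: 4
  H: 3
  F: 1
  O: 2
Molecular formula: C4H3FO2.
  M = 4(12.011) + 3(1.008) + 18.998 + 2(15.999)
    = 48.044 + 3.024 + 18.998 + 31.998 = 102.064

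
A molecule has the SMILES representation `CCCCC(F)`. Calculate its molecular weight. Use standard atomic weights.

Atom tally by fragment:
  CH3 → C:1 H:3
  CH2 → C:1 H:2
  CH2 → C:1 H:2
  CH2 → C:1 H:2
  CH2F → C:1 H:2 F:1
Element totals:
  C: 5
  H: 11
  F: 1
Molecular formula: C5H11F.
  M = 5(12.011) + 11(1.008) + 18.998
    = 60.055 + 11.088 + 18.998 = 90.141

90.14 g/mol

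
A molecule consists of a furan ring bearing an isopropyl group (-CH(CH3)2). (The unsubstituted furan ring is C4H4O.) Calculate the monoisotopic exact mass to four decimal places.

Atom tally by fragment:
  furan ring core → C:4 H:4 O:1
  (− 1 ring H displaced by substituents)
  + CH(CH3)2 → C:3 H:7
Element totals:
  C: 7
  H: 10
  O: 1
Molecular formula: C7H10O.
  M = 7(12.0) + 10(1.007825) + 15.994915
    = 84.000000 + 10.078250 + 15.994915 = 110.073165

110.0732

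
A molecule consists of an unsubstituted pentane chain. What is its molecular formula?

Atom tally by fragment:
  CH3 → C:1 H:3
  CH2 → C:1 H:2
  CH2 → C:1 H:2
  CH2 → C:1 H:2
  CH3 → C:1 H:3
Element totals:
  C: 5
  H: 12

C5H12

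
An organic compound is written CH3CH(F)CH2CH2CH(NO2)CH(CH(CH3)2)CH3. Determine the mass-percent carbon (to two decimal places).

Element totals:
  C: 10
  H: 20
  F: 1
  N: 1
  O: 2
Molecular formula: C10H20FNO2.
Molar mass = 205.273 g/mol.
Mass from C: 10 × 12.011 = 120.110 g/mol.
%C = 120.110 / 205.273 × 100 = 58.51%.

58.51%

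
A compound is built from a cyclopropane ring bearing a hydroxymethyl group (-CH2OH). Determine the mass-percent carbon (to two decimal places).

Atom tally by fragment:
  cyclopropane ring core → C:3 H:6
  (− 1 ring H displaced by substituents)
  + CH2OH → C:1 H:3 O:1
Element totals:
  C: 4
  H: 8
  O: 1
Molecular formula: C4H8O.
Molar mass = 72.107 g/mol.
Mass from C: 4 × 12.011 = 48.044 g/mol.
%C = 48.044 / 72.107 × 100 = 66.63%.

66.63%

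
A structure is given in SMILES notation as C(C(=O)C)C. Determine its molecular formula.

C4H8O

Atom tally by fragment:
  CH3COCH2 → C:3 H:5 O:1
  CH3 → C:1 H:3
Element totals:
  C: 4
  H: 8
  O: 1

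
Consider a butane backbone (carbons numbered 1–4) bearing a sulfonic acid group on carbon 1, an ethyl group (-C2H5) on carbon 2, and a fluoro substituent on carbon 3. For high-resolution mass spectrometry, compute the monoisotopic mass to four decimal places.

Atom tally by fragment:
  HO3SCH2 → C:1 H:3 S:1 O:3
  CH(C2H5) → C:3 H:6
  CH(F) → C:1 H:1 F:1
  CH3 → C:1 H:3
Element totals:
  C: 6
  H: 13
  F: 1
  O: 3
  S: 1
Molecular formula: C6H13FO3S.
  M = 6(12.0) + 13(1.007825) + 18.998403 + 3(15.994915) + 31.972071
    = 72.000000 + 13.101725 + 18.998403 + 47.984745 + 31.972071 = 184.056944

184.0569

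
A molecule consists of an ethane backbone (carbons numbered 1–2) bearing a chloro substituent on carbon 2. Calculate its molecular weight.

Atom tally by fragment:
  CH3 → C:1 H:3
  CH2Cl → C:1 H:2 Cl:1
Element totals:
  C: 2
  H: 5
  Cl: 1
Molecular formula: C2H5Cl.
  M = 2(12.011) + 5(1.008) + 35.45
    = 24.022 + 5.040 + 35.450 = 64.512

64.51 g/mol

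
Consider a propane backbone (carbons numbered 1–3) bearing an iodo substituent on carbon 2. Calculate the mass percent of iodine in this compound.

Atom tally by fragment:
  CH3 → C:1 H:3
  CH(I) → C:1 H:1 I:1
  CH3 → C:1 H:3
Element totals:
  C: 3
  H: 7
  I: 1
Molecular formula: C3H7I.
Molar mass = 169.993 g/mol.
Mass from I: 1 × 126.904 = 126.904 g/mol.
%I = 126.904 / 169.993 × 100 = 74.65%.

74.65%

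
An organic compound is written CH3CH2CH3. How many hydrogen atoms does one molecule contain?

Element totals:
  C: 3
  H: 8

8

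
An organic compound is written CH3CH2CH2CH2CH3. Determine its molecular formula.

C5H12

Atom tally by fragment:
  CH3 → C:1 H:3
  CH2 → C:1 H:2
  CH2 → C:1 H:2
  CH2 → C:1 H:2
  CH3 → C:1 H:3
Element totals:
  C: 5
  H: 12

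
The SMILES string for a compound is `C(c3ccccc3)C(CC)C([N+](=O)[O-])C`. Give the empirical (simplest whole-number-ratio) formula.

Atom tally by fragment:
  C6H5CH2 → C:7 H:7
  CH(C2H5) → C:3 H:6
  CH(NO2) → C:1 H:1 N:1 O:2
  CH3 → C:1 H:3
Element totals:
  C: 12
  H: 17
  N: 1
  O: 2
Molecular formula: C12H17NO2.
gcd of subscripts (12, 17, 1, 2) = 1, so the empirical formula equals the molecular formula.

C12H17NO2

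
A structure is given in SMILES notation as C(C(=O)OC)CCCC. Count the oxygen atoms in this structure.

2

Atom tally by fragment:
  CH3OOCCH2 → C:3 H:5 O:2
  CH2 → C:1 H:2
  CH2 → C:1 H:2
  CH2 → C:1 H:2
  CH3 → C:1 H:3
Element totals:
  C: 7
  H: 14
  O: 2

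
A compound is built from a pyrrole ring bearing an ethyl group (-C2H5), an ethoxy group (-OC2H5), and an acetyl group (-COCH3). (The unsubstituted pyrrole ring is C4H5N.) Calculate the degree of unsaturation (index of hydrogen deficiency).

Atom tally by fragment:
  pyrrole ring core → C:4 H:5 N:1
  (− 3 ring H displaced by substituents)
  + C2H5 → C:2 H:5
  + OC2H5 → C:2 H:5 O:1
  + COCH3 → C:2 H:3 O:1
Element totals:
  C: 10
  H: 15
  N: 1
  O: 2
Molecular formula: C10H15NO2.
DoU = (2C + 2 + N − H − X) / 2 = (2·10 + 2 + 1 − 15 − 0) / 2 = 4.

4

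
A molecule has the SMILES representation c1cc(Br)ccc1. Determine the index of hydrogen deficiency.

4

Atom tally by fragment:
  benzene ring core → C:6 H:6
  (− 1 ring H displaced by substituents)
  + Br → Br:1
Element totals:
  C: 6
  H: 5
  Br: 1
Molecular formula: C6H5Br.
DoU = (2C + 2 + N − H − X) / 2 = (2·6 + 2 + 0 − 5 − 1) / 2 = 4.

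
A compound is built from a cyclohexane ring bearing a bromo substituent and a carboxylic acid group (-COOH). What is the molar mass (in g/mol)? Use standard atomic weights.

207.07 g/mol

Atom tally by fragment:
  cyclohexane ring core → C:6 H:12
  (− 2 ring H displaced by substituents)
  + Br → Br:1
  + COOH → C:1 H:1 O:2
Element totals:
  C: 7
  H: 11
  Br: 1
  O: 2
Molecular formula: C7H11BrO2.
  M = 7(12.011) + 11(1.008) + 79.904 + 2(15.999)
    = 84.077 + 11.088 + 79.904 + 31.998 = 207.067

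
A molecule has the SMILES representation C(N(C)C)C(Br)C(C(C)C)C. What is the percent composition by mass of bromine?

Atom tally by fragment:
  (CH3)2NCH2 → C:3 H:8 N:1
  CH(Br) → C:1 H:1 Br:1
  CH(CH(CH3)2) → C:4 H:8
  CH3 → C:1 H:3
Element totals:
  C: 9
  H: 20
  Br: 1
  N: 1
Molecular formula: C9H20BrN.
Molar mass = 222.170 g/mol.
Mass from Br: 1 × 79.904 = 79.904 g/mol.
%Br = 79.904 / 222.170 × 100 = 35.97%.

35.97%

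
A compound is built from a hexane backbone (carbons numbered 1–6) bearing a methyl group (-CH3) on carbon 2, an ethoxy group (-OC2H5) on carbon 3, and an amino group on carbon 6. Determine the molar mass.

159.27 g/mol

Atom tally by fragment:
  CH3 → C:1 H:3
  CH(CH3) → C:2 H:4
  CH(OC2H5) → C:3 H:6 O:1
  CH2 → C:1 H:2
  CH2 → C:1 H:2
  CH2NH2 → C:1 H:4 N:1
Element totals:
  C: 9
  H: 21
  N: 1
  O: 1
Molecular formula: C9H21NO.
  M = 9(12.011) + 21(1.008) + 14.007 + 15.999
    = 108.099 + 21.168 + 14.007 + 15.999 = 159.273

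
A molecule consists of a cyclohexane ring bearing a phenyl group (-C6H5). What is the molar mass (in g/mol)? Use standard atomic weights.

Atom tally by fragment:
  cyclohexane ring core → C:6 H:12
  (− 1 ring H displaced by substituents)
  + C6H5 → C:6 H:5
Element totals:
  C: 12
  H: 16
Molecular formula: C12H16.
  M = 12(12.011) + 16(1.008)
    = 144.132 + 16.128 = 160.260

160.26 g/mol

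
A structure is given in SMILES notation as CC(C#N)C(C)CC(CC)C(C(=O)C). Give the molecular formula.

Atom tally by fragment:
  CH3 → C:1 H:3
  CH(CN) → C:2 H:1 N:1
  CH(CH3) → C:2 H:4
  CH2 → C:1 H:2
  CH(C2H5) → C:3 H:6
  CH2COCH3 → C:3 H:5 O:1
Element totals:
  C: 12
  H: 21
  N: 1
  O: 1

C12H21NO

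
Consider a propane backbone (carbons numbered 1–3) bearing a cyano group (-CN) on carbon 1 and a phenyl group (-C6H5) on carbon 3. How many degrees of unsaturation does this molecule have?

Atom tally by fragment:
  NCCH2 → C:2 H:2 N:1
  CH2 → C:1 H:2
  CH2C6H5 → C:7 H:7
Element totals:
  C: 10
  H: 11
  N: 1
Molecular formula: C10H11N.
DoU = (2C + 2 + N − H − X) / 2 = (2·10 + 2 + 1 − 11 − 0) / 2 = 6.

6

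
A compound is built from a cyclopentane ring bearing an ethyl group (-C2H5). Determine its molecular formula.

C7H14

Atom tally by fragment:
  cyclopentane ring core → C:5 H:10
  (− 1 ring H displaced by substituents)
  + C2H5 → C:2 H:5
Element totals:
  C: 7
  H: 14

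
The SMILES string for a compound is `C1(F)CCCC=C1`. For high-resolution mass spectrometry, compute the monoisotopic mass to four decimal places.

100.0688

Atom tally by fragment:
  cyclohexene ring core → C:6 H:10
  (− 1 ring H displaced by substituents)
  + F → F:1
Element totals:
  C: 6
  H: 9
  F: 1
Molecular formula: C6H9F.
  M = 6(12.0) + 9(1.007825) + 18.998403
    = 72.000000 + 9.070425 + 18.998403 = 100.068828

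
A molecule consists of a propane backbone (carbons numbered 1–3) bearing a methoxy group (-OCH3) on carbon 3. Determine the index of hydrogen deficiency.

0

Atom tally by fragment:
  CH3 → C:1 H:3
  CH2 → C:1 H:2
  CH2OCH3 → C:2 H:5 O:1
Element totals:
  C: 4
  H: 10
  O: 1
Molecular formula: C4H10O.
DoU = (2C + 2 + N − H − X) / 2 = (2·4 + 2 + 0 − 10 − 0) / 2 = 0.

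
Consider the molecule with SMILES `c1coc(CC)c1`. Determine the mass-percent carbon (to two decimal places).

Atom tally by fragment:
  furan ring core → C:4 H:4 O:1
  (− 1 ring H displaced by substituents)
  + C2H5 → C:2 H:5
Element totals:
  C: 6
  H: 8
  O: 1
Molecular formula: C6H8O.
Molar mass = 96.129 g/mol.
Mass from C: 6 × 12.011 = 72.066 g/mol.
%C = 72.066 / 96.129 × 100 = 74.97%.

74.97%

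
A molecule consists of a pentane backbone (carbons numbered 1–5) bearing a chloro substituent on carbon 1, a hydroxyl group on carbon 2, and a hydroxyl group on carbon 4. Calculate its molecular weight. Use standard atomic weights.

138.59 g/mol

Atom tally by fragment:
  ClCH2 → C:1 H:2 Cl:1
  CH(OH) → C:1 H:2 O:1
  CH2 → C:1 H:2
  CH(OH) → C:1 H:2 O:1
  CH3 → C:1 H:3
Element totals:
  C: 5
  H: 11
  Cl: 1
  O: 2
Molecular formula: C5H11ClO2.
  M = 5(12.011) + 11(1.008) + 35.45 + 2(15.999)
    = 60.055 + 11.088 + 35.450 + 31.998 = 138.591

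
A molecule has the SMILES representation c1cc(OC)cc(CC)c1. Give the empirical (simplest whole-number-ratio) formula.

C9H12O

Atom tally by fragment:
  benzene ring core → C:6 H:6
  (− 2 ring H displaced by substituents)
  + OCH3 → C:1 H:3 O:1
  + C2H5 → C:2 H:5
Element totals:
  C: 9
  H: 12
  O: 1
Molecular formula: C9H12O.
gcd of subscripts (9, 12, 1) = 1, so the empirical formula equals the molecular formula.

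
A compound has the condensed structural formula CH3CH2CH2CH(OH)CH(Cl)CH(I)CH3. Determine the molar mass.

276.54 g/mol

Element totals:
  C: 7
  H: 14
  Cl: 1
  I: 1
  O: 1
Molecular formula: C7H14ClIO.
  M = 7(12.011) + 14(1.008) + 35.45 + 126.904 + 15.999
    = 84.077 + 14.112 + 35.450 + 126.904 + 15.999 = 276.542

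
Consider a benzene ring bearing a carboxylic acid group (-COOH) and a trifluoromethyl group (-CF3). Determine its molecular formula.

Atom tally by fragment:
  benzene ring core → C:6 H:6
  (− 2 ring H displaced by substituents)
  + COOH → C:1 H:1 O:2
  + CF3 → C:1 F:3
Element totals:
  C: 8
  H: 5
  F: 3
  O: 2

C8H5F3O2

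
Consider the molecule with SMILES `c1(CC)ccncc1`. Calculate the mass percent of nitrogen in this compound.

Atom tally by fragment:
  pyridine ring core → C:5 H:5 N:1
  (− 1 ring H displaced by substituents)
  + C2H5 → C:2 H:5
Element totals:
  C: 7
  H: 9
  N: 1
Molecular formula: C7H9N.
Molar mass = 107.156 g/mol.
Mass from N: 1 × 14.007 = 14.007 g/mol.
%N = 14.007 / 107.156 × 100 = 13.07%.

13.07%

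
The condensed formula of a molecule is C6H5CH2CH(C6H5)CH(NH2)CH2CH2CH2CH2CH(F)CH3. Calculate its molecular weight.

313.46 g/mol

Atom tally by fragment:
  C6H5CH2 → C:7 H:7
  CH(C6H5) → C:7 H:6
  CH(NH2) → C:1 H:3 N:1
  CH2 → C:1 H:2
  CH2 → C:1 H:2
  CH2 → C:1 H:2
  CH2 → C:1 H:2
  CH(F) → C:1 H:1 F:1
  CH3 → C:1 H:3
Element totals:
  C: 21
  H: 28
  F: 1
  N: 1
Molecular formula: C21H28FN.
  M = 21(12.011) + 28(1.008) + 18.998 + 14.007
    = 252.231 + 28.224 + 18.998 + 14.007 = 313.460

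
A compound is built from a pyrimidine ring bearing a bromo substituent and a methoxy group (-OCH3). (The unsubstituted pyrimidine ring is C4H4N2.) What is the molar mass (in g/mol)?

Atom tally by fragment:
  pyrimidine ring core → C:4 H:4 N:2
  (− 2 ring H displaced by substituents)
  + Br → Br:1
  + OCH3 → C:1 H:3 O:1
Element totals:
  C: 5
  H: 5
  Br: 1
  N: 2
  O: 1
Molecular formula: C5H5BrN2O.
  M = 5(12.011) + 5(1.008) + 79.904 + 2(14.007) + 15.999
    = 60.055 + 5.040 + 79.904 + 28.014 + 15.999 = 189.012

189.01 g/mol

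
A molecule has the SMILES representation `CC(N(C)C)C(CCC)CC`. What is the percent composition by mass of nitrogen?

8.90%

Atom tally by fragment:
  CH3 → C:1 H:3
  CH(N(CH3)2) → C:3 H:7 N:1
  CH(CH2CH2CH3) → C:4 H:8
  CH2 → C:1 H:2
  CH3 → C:1 H:3
Element totals:
  C: 10
  H: 23
  N: 1
Molecular formula: C10H23N.
Molar mass = 157.301 g/mol.
Mass from N: 1 × 14.007 = 14.007 g/mol.
%N = 14.007 / 157.301 × 100 = 8.90%.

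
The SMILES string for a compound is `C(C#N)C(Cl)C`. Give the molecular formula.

C4H6ClN

Atom tally by fragment:
  NCCH2 → C:2 H:2 N:1
  CH(Cl) → C:1 H:1 Cl:1
  CH3 → C:1 H:3
Element totals:
  C: 4
  H: 6
  Cl: 1
  N: 1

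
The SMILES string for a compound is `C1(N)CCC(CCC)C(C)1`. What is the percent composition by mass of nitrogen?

9.92%

Atom tally by fragment:
  cyclopentane ring core → C:5 H:10
  (− 3 ring H displaced by substituents)
  + NH2 → N:1 H:2
  + CH2CH2CH3 → C:3 H:7
  + CH3 → C:1 H:3
Element totals:
  C: 9
  H: 19
  N: 1
Molecular formula: C9H19N.
Molar mass = 141.258 g/mol.
Mass from N: 1 × 14.007 = 14.007 g/mol.
%N = 14.007 / 141.258 × 100 = 9.92%.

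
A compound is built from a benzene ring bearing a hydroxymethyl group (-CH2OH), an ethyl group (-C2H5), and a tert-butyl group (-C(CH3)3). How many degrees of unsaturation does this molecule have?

Atom tally by fragment:
  benzene ring core → C:6 H:6
  (− 3 ring H displaced by substituents)
  + CH2OH → C:1 H:3 O:1
  + C2H5 → C:2 H:5
  + C(CH3)3 → C:4 H:9
Element totals:
  C: 13
  H: 20
  O: 1
Molecular formula: C13H20O.
DoU = (2C + 2 + N − H − X) / 2 = (2·13 + 2 + 0 − 20 − 0) / 2 = 4.

4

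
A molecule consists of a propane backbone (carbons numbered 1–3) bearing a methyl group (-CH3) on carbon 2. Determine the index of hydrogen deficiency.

0

Atom tally by fragment:
  CH3 → C:1 H:3
  CH(CH3) → C:2 H:4
  CH3 → C:1 H:3
Element totals:
  C: 4
  H: 10
Molecular formula: C4H10.
DoU = (2C + 2 + N − H − X) / 2 = (2·4 + 2 + 0 − 10 − 0) / 2 = 0.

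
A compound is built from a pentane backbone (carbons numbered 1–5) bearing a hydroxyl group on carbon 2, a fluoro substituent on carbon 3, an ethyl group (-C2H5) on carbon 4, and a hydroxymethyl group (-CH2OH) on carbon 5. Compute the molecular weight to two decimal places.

Atom tally by fragment:
  CH3 → C:1 H:3
  CH(OH) → C:1 H:2 O:1
  CH(F) → C:1 H:1 F:1
  CH(C2H5) → C:3 H:6
  CH2CH2OH → C:2 H:5 O:1
Element totals:
  C: 8
  H: 17
  F: 1
  O: 2
Molecular formula: C8H17FO2.
  M = 8(12.011) + 17(1.008) + 18.998 + 2(15.999)
    = 96.088 + 17.136 + 18.998 + 31.998 = 164.220

164.22 g/mol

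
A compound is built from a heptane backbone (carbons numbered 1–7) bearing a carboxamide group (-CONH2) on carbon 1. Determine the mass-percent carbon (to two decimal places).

67.09%

Atom tally by fragment:
  H2NOCCH2 → C:2 H:4 O:1 N:1
  CH2 → C:1 H:2
  CH2 → C:1 H:2
  CH2 → C:1 H:2
  CH2 → C:1 H:2
  CH2 → C:1 H:2
  CH3 → C:1 H:3
Element totals:
  C: 8
  H: 17
  N: 1
  O: 1
Molecular formula: C8H17NO.
Molar mass = 143.230 g/mol.
Mass from C: 8 × 12.011 = 96.088 g/mol.
%C = 96.088 / 143.230 × 100 = 67.09%.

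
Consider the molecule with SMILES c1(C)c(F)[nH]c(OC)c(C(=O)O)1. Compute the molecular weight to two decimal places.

Atom tally by fragment:
  pyrrole ring core → C:4 H:5 N:1
  (− 4 ring H displaced by substituents)
  + CH3 → C:1 H:3
  + F → F:1
  + OCH3 → C:1 H:3 O:1
  + COOH → C:1 H:1 O:2
Element totals:
  C: 7
  H: 8
  F: 1
  N: 1
  O: 3
Molecular formula: C7H8FNO3.
  M = 7(12.011) + 8(1.008) + 18.998 + 14.007 + 3(15.999)
    = 84.077 + 8.064 + 18.998 + 14.007 + 47.997 = 173.143

173.14 g/mol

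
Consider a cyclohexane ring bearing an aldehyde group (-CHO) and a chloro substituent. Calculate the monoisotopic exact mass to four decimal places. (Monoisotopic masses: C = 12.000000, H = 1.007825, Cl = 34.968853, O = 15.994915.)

146.0498

Atom tally by fragment:
  cyclohexane ring core → C:6 H:12
  (− 2 ring H displaced by substituents)
  + CHO → C:1 H:1 O:1
  + Cl → Cl:1
Element totals:
  C: 7
  H: 11
  Cl: 1
  O: 1
Molecular formula: C7H11ClO.
  M = 7(12.0) + 11(1.007825) + 34.968853 + 15.994915
    = 84.000000 + 11.086075 + 34.968853 + 15.994915 = 146.049843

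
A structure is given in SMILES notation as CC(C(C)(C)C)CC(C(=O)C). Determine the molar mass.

Atom tally by fragment:
  CH3 → C:1 H:3
  CH(C(CH3)3) → C:5 H:10
  CH2 → C:1 H:2
  CH2COCH3 → C:3 H:5 O:1
Element totals:
  C: 10
  H: 20
  O: 1
Molecular formula: C10H20O.
  M = 10(12.011) + 20(1.008) + 15.999
    = 120.110 + 20.160 + 15.999 = 156.269

156.27 g/mol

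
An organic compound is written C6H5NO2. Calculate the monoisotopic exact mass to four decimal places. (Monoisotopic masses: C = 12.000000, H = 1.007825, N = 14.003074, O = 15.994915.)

123.0320

Element totals:
  C: 6
  H: 5
  N: 1
  O: 2
Molecular formula: C6H5NO2.
  M = 6(12.0) + 5(1.007825) + 14.003074 + 2(15.994915)
    = 72.000000 + 5.039125 + 14.003074 + 31.989830 = 123.032029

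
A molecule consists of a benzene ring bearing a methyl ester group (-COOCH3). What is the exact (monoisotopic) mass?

Atom tally by fragment:
  benzene ring core → C:6 H:6
  (− 1 ring H displaced by substituents)
  + COOCH3 → C:2 H:3 O:2
Element totals:
  C: 8
  H: 8
  O: 2
Molecular formula: C8H8O2.
  M = 8(12.0) + 8(1.007825) + 2(15.994915)
    = 96.000000 + 8.062600 + 31.989830 = 136.052430

136.0524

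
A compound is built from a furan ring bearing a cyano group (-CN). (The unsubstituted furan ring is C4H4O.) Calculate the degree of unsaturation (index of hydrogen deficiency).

5

Atom tally by fragment:
  furan ring core → C:4 H:4 O:1
  (− 1 ring H displaced by substituents)
  + CN → C:1 N:1
Element totals:
  C: 5
  H: 3
  N: 1
  O: 1
Molecular formula: C5H3NO.
DoU = (2C + 2 + N − H − X) / 2 = (2·5 + 2 + 1 − 3 − 0) / 2 = 5.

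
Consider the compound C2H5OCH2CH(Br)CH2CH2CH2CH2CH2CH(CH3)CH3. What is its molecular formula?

C12H25BrO

Atom tally by fragment:
  C2H5OCH2 → C:3 H:7 O:1
  CH(Br) → C:1 H:1 Br:1
  CH2 → C:1 H:2
  CH2 → C:1 H:2
  CH2 → C:1 H:2
  CH2 → C:1 H:2
  CH2 → C:1 H:2
  CH(CH3) → C:2 H:4
  CH3 → C:1 H:3
Element totals:
  C: 12
  H: 25
  Br: 1
  O: 1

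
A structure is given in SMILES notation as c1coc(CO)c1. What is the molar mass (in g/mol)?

98.10 g/mol

Atom tally by fragment:
  furan ring core → C:4 H:4 O:1
  (− 1 ring H displaced by substituents)
  + CH2OH → C:1 H:3 O:1
Element totals:
  C: 5
  H: 6
  O: 2
Molecular formula: C5H6O2.
  M = 5(12.011) + 6(1.008) + 2(15.999)
    = 60.055 + 6.048 + 31.998 = 98.101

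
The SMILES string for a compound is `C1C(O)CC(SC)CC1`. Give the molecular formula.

C7H14OS

Atom tally by fragment:
  cyclohexane ring core → C:6 H:12
  (− 2 ring H displaced by substituents)
  + OH → O:1 H:1
  + SCH3 → C:1 H:3 S:1
Element totals:
  C: 7
  H: 14
  O: 1
  S: 1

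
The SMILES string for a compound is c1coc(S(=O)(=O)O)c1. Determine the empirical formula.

Atom tally by fragment:
  furan ring core → C:4 H:4 O:1
  (− 1 ring H displaced by substituents)
  + SO3H → S:1 O:3 H:1
Element totals:
  C: 4
  H: 4
  O: 4
  S: 1
Molecular formula: C4H4O4S.
gcd of subscripts (4, 4, 4, 1) = 1, so the empirical formula equals the molecular formula.

C4H4O4S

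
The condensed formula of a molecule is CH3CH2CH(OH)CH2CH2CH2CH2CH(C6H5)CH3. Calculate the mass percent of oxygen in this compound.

7.26%

Atom tally by fragment:
  CH3 → C:1 H:3
  CH2 → C:1 H:2
  CH(OH) → C:1 H:2 O:1
  CH2 → C:1 H:2
  CH2 → C:1 H:2
  CH2 → C:1 H:2
  CH2 → C:1 H:2
  CH(C6H5) → C:7 H:6
  CH3 → C:1 H:3
Element totals:
  C: 15
  H: 24
  O: 1
Molecular formula: C15H24O.
Molar mass = 220.356 g/mol.
Mass from O: 1 × 15.999 = 15.999 g/mol.
%O = 15.999 / 220.356 × 100 = 7.26%.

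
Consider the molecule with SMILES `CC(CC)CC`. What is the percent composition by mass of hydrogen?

16.38%

Atom tally by fragment:
  CH3 → C:1 H:3
  CH(C2H5) → C:3 H:6
  CH2 → C:1 H:2
  CH3 → C:1 H:3
Element totals:
  C: 6
  H: 14
Molecular formula: C6H14.
Molar mass = 86.178 g/mol.
Mass from H: 14 × 1.008 = 14.112 g/mol.
%H = 14.112 / 86.178 × 100 = 16.38%.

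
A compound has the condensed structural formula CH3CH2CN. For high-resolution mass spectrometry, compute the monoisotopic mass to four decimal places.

55.0422

Element totals:
  C: 3
  H: 5
  N: 1
Molecular formula: C3H5N.
  M = 3(12.0) + 5(1.007825) + 14.003074
    = 36.000000 + 5.039125 + 14.003074 = 55.042199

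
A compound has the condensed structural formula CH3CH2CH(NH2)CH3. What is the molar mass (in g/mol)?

73.14 g/mol

Atom tally by fragment:
  CH3 → C:1 H:3
  CH2 → C:1 H:2
  CH(NH2) → C:1 H:3 N:1
  CH3 → C:1 H:3
Element totals:
  C: 4
  H: 11
  N: 1
Molecular formula: C4H11N.
  M = 4(12.011) + 11(1.008) + 14.007
    = 48.044 + 11.088 + 14.007 = 73.139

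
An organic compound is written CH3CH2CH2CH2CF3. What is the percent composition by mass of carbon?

Element totals:
  C: 5
  H: 9
  F: 3
Molecular formula: C5H9F3.
Molar mass = 126.121 g/mol.
Mass from C: 5 × 12.011 = 60.055 g/mol.
%C = 60.055 / 126.121 × 100 = 47.62%.

47.62%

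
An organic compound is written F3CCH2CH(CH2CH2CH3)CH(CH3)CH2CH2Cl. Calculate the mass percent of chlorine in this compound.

15.37%

Atom tally by fragment:
  F3CCH2 → C:2 H:2 F:3
  CH(CH2CH2CH3) → C:4 H:8
  CH(CH3) → C:2 H:4
  CH2 → C:1 H:2
  CH2Cl → C:1 H:2 Cl:1
Element totals:
  C: 10
  H: 18
  Cl: 1
  F: 3
Molecular formula: C10H18ClF3.
Molar mass = 230.698 g/mol.
Mass from Cl: 1 × 35.45 = 35.450 g/mol.
%Cl = 35.450 / 230.698 × 100 = 15.37%.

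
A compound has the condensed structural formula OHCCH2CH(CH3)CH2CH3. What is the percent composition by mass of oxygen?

15.97%

Atom tally by fragment:
  OHCCH2 → C:2 H:3 O:1
  CH(CH3) → C:2 H:4
  CH2 → C:1 H:2
  CH3 → C:1 H:3
Element totals:
  C: 6
  H: 12
  O: 1
Molecular formula: C6H12O.
Molar mass = 100.161 g/mol.
Mass from O: 1 × 15.999 = 15.999 g/mol.
%O = 15.999 / 100.161 × 100 = 15.97%.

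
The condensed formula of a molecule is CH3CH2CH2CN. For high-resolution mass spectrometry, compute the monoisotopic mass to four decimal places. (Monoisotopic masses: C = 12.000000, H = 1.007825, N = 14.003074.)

Atom tally by fragment:
  CH3 → C:1 H:3
  CH2 → C:1 H:2
  CH2CN → C:2 H:2 N:1
Element totals:
  C: 4
  H: 7
  N: 1
Molecular formula: C4H7N.
  M = 4(12.0) + 7(1.007825) + 14.003074
    = 48.000000 + 7.054775 + 14.003074 = 69.057849

69.0578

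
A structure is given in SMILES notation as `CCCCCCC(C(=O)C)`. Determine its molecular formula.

Atom tally by fragment:
  CH3 → C:1 H:3
  CH2 → C:1 H:2
  CH2 → C:1 H:2
  CH2 → C:1 H:2
  CH2 → C:1 H:2
  CH2 → C:1 H:2
  CH2COCH3 → C:3 H:5 O:1
Element totals:
  C: 9
  H: 18
  O: 1

C9H18O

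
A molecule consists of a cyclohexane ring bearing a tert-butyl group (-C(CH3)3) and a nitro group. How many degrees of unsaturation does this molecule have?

2

Atom tally by fragment:
  cyclohexane ring core → C:6 H:12
  (− 2 ring H displaced by substituents)
  + C(CH3)3 → C:4 H:9
  + NO2 → N:1 O:2
Element totals:
  C: 10
  H: 19
  N: 1
  O: 2
Molecular formula: C10H19NO2.
DoU = (2C + 2 + N − H − X) / 2 = (2·10 + 2 + 1 − 19 − 0) / 2 = 2.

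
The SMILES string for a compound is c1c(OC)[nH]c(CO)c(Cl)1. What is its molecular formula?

Atom tally by fragment:
  pyrrole ring core → C:4 H:5 N:1
  (− 3 ring H displaced by substituents)
  + OCH3 → C:1 H:3 O:1
  + CH2OH → C:1 H:3 O:1
  + Cl → Cl:1
Element totals:
  C: 6
  H: 8
  Cl: 1
  N: 1
  O: 2

C6H8ClNO2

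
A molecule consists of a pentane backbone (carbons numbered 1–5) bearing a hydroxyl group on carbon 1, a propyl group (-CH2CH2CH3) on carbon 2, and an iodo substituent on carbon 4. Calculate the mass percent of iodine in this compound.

Atom tally by fragment:
  HOCH2 → C:1 H:3 O:1
  CH(CH2CH2CH3) → C:4 H:8
  CH2 → C:1 H:2
  CH(I) → C:1 H:1 I:1
  CH3 → C:1 H:3
Element totals:
  C: 8
  H: 17
  I: 1
  O: 1
Molecular formula: C8H17IO.
Molar mass = 256.127 g/mol.
Mass from I: 1 × 126.904 = 126.904 g/mol.
%I = 126.904 / 256.127 × 100 = 49.55%.

49.55%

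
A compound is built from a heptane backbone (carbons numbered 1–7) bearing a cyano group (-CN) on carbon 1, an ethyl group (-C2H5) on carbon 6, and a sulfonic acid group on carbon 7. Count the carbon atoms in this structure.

10

Atom tally by fragment:
  NCCH2 → C:2 H:2 N:1
  CH2 → C:1 H:2
  CH2 → C:1 H:2
  CH2 → C:1 H:2
  CH2 → C:1 H:2
  CH(C2H5) → C:3 H:6
  CH2SO3H → C:1 H:3 S:1 O:3
Element totals:
  C: 10
  H: 19
  N: 1
  O: 3
  S: 1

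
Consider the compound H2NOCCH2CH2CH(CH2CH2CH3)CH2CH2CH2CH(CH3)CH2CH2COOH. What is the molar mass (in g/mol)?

Atom tally by fragment:
  H2NOCCH2 → C:2 H:4 O:1 N:1
  CH2 → C:1 H:2
  CH(CH2CH2CH3) → C:4 H:8
  CH2 → C:1 H:2
  CH2 → C:1 H:2
  CH2 → C:1 H:2
  CH(CH3) → C:2 H:4
  CH2 → C:1 H:2
  CH2COOH → C:2 H:3 O:2
Element totals:
  C: 15
  H: 29
  N: 1
  O: 3
Molecular formula: C15H29NO3.
  M = 15(12.011) + 29(1.008) + 14.007 + 3(15.999)
    = 180.165 + 29.232 + 14.007 + 47.997 = 271.401

271.40 g/mol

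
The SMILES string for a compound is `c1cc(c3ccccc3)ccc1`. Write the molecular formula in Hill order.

Atom tally by fragment:
  benzene ring core → C:6 H:6
  (− 1 ring H displaced by substituents)
  + C6H5 → C:6 H:5
Element totals:
  C: 12
  H: 10

C12H10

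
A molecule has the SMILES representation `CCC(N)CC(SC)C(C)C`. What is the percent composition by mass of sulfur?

Atom tally by fragment:
  CH3 → C:1 H:3
  CH2 → C:1 H:2
  CH(NH2) → C:1 H:3 N:1
  CH2 → C:1 H:2
  CH(SCH3) → C:2 H:4 S:1
  CH(CH3) → C:2 H:4
  CH3 → C:1 H:3
Element totals:
  C: 9
  H: 21
  N: 1
  S: 1
Molecular formula: C9H21NS.
Molar mass = 175.334 g/mol.
Mass from S: 1 × 32.06 = 32.060 g/mol.
%S = 32.060 / 175.334 × 100 = 18.29%.

18.29%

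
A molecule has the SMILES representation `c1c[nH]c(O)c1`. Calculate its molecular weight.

83.09 g/mol

Atom tally by fragment:
  pyrrole ring core → C:4 H:5 N:1
  (− 1 ring H displaced by substituents)
  + OH → O:1 H:1
Element totals:
  C: 4
  H: 5
  N: 1
  O: 1
Molecular formula: C4H5NO.
  M = 4(12.011) + 5(1.008) + 14.007 + 15.999
    = 48.044 + 5.040 + 14.007 + 15.999 = 83.090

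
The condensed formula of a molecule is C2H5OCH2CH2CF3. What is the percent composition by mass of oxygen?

Element totals:
  C: 5
  H: 9
  F: 3
  O: 1
Molecular formula: C5H9F3O.
Molar mass = 142.120 g/mol.
Mass from O: 1 × 15.999 = 15.999 g/mol.
%O = 15.999 / 142.120 × 100 = 11.26%.

11.26%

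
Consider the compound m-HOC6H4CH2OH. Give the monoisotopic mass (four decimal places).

124.0524

Atom tally by fragment:
  benzene ring core → C:6 H:6
  (− 2 ring H displaced by substituents)
  + OH → O:1 H:1
  + CH2OH → C:1 H:3 O:1
Element totals:
  C: 7
  H: 8
  O: 2
Molecular formula: C7H8O2.
  M = 7(12.0) + 8(1.007825) + 2(15.994915)
    = 84.000000 + 8.062600 + 31.989830 = 124.052430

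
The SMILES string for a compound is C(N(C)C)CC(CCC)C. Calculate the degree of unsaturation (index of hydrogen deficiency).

Atom tally by fragment:
  (CH3)2NCH2 → C:3 H:8 N:1
  CH2 → C:1 H:2
  CH(CH2CH2CH3) → C:4 H:8
  CH3 → C:1 H:3
Element totals:
  C: 9
  H: 21
  N: 1
Molecular formula: C9H21N.
DoU = (2C + 2 + N − H − X) / 2 = (2·9 + 2 + 1 − 21 − 0) / 2 = 0.

0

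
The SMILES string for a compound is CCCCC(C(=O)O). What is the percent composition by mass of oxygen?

Atom tally by fragment:
  CH3 → C:1 H:3
  CH2 → C:1 H:2
  CH2 → C:1 H:2
  CH2 → C:1 H:2
  CH2COOH → C:2 H:3 O:2
Element totals:
  C: 6
  H: 12
  O: 2
Molecular formula: C6H12O2.
Molar mass = 116.160 g/mol.
Mass from O: 2 × 15.999 = 31.998 g/mol.
%O = 31.998 / 116.160 × 100 = 27.55%.

27.55%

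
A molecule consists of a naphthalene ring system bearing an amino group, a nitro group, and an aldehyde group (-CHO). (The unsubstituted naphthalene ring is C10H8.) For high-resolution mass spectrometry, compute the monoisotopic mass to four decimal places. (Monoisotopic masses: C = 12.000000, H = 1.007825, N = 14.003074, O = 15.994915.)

Atom tally by fragment:
  naphthalene ring system core → C:10 H:8
  (− 3 ring H displaced by substituents)
  + NH2 → N:1 H:2
  + NO2 → N:1 O:2
  + CHO → C:1 H:1 O:1
Element totals:
  C: 11
  H: 8
  N: 2
  O: 3
Molecular formula: C11H8N2O3.
  M = 11(12.0) + 8(1.007825) + 2(14.003074) + 3(15.994915)
    = 132.000000 + 8.062600 + 28.006148 + 47.984745 = 216.053493

216.0535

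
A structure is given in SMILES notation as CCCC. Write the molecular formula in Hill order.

Atom tally by fragment:
  CH3 → C:1 H:3
  CH2 → C:1 H:2
  CH2 → C:1 H:2
  CH3 → C:1 H:3
Element totals:
  C: 4
  H: 10

C4H10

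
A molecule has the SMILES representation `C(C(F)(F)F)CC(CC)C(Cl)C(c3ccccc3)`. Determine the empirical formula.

C14H18ClF3

Atom tally by fragment:
  F3CCH2 → C:2 H:2 F:3
  CH2 → C:1 H:2
  CH(C2H5) → C:3 H:6
  CH(Cl) → C:1 H:1 Cl:1
  CH2C6H5 → C:7 H:7
Element totals:
  C: 14
  H: 18
  Cl: 1
  F: 3
Molecular formula: C14H18ClF3.
gcd of subscripts (14, 1, 3, 18) = 1, so the empirical formula equals the molecular formula.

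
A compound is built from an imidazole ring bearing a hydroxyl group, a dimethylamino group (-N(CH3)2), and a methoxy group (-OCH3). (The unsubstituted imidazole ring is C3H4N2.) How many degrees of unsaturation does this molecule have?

3

Atom tally by fragment:
  imidazole ring core → C:3 H:4 N:2
  (− 3 ring H displaced by substituents)
  + OH → O:1 H:1
  + N(CH3)2 → N:1 C:2 H:6
  + OCH3 → C:1 H:3 O:1
Element totals:
  C: 6
  H: 11
  N: 3
  O: 2
Molecular formula: C6H11N3O2.
DoU = (2C + 2 + N − H − X) / 2 = (2·6 + 2 + 3 − 11 − 0) / 2 = 3.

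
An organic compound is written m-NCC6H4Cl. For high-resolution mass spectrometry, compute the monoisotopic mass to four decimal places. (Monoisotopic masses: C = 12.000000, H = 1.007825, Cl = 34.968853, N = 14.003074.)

Atom tally by fragment:
  benzene ring core → C:6 H:6
  (− 2 ring H displaced by substituents)
  + CN → C:1 N:1
  + Cl → Cl:1
Element totals:
  C: 7
  H: 4
  Cl: 1
  N: 1
Molecular formula: C7H4ClN.
  M = 7(12.0) + 4(1.007825) + 34.968853 + 14.003074
    = 84.000000 + 4.031300 + 34.968853 + 14.003074 = 137.003227

137.0032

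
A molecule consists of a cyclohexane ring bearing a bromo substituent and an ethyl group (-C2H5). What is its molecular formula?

C8H15Br

Atom tally by fragment:
  cyclohexane ring core → C:6 H:12
  (− 2 ring H displaced by substituents)
  + Br → Br:1
  + C2H5 → C:2 H:5
Element totals:
  C: 8
  H: 15
  Br: 1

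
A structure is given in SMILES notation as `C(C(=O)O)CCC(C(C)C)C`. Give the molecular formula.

C9H18O2

Atom tally by fragment:
  HOOCCH2 → C:2 H:3 O:2
  CH2 → C:1 H:2
  CH2 → C:1 H:2
  CH(CH(CH3)2) → C:4 H:8
  CH3 → C:1 H:3
Element totals:
  C: 9
  H: 18
  O: 2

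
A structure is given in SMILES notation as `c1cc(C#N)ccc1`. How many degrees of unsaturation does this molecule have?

Atom tally by fragment:
  benzene ring core → C:6 H:6
  (− 1 ring H displaced by substituents)
  + CN → C:1 N:1
Element totals:
  C: 7
  H: 5
  N: 1
Molecular formula: C7H5N.
DoU = (2C + 2 + N − H − X) / 2 = (2·7 + 2 + 1 − 5 − 0) / 2 = 6.

6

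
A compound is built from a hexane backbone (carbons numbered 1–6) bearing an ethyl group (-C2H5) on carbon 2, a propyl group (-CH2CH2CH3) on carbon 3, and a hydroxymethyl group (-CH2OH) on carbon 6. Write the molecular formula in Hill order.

Atom tally by fragment:
  CH3 → C:1 H:3
  CH(C2H5) → C:3 H:6
  CH(CH2CH2CH3) → C:4 H:8
  CH2 → C:1 H:2
  CH2 → C:1 H:2
  CH2CH2OH → C:2 H:5 O:1
Element totals:
  C: 12
  H: 26
  O: 1

C12H26O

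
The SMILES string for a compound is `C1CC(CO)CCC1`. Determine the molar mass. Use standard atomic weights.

Atom tally by fragment:
  cyclohexane ring core → C:6 H:12
  (− 1 ring H displaced by substituents)
  + CH2OH → C:1 H:3 O:1
Element totals:
  C: 7
  H: 14
  O: 1
Molecular formula: C7H14O.
  M = 7(12.011) + 14(1.008) + 15.999
    = 84.077 + 14.112 + 15.999 = 114.188

114.19 g/mol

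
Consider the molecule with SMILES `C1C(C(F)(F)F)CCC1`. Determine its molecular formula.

C6H9F3

Atom tally by fragment:
  cyclopentane ring core → C:5 H:10
  (− 1 ring H displaced by substituents)
  + CF3 → C:1 F:3
Element totals:
  C: 6
  H: 9
  F: 3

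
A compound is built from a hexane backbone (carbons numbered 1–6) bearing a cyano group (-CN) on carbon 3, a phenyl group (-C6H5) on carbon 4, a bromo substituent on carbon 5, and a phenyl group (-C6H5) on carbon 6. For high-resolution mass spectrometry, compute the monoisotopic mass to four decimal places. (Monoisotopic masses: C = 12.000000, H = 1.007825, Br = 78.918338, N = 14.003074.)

Atom tally by fragment:
  CH3 → C:1 H:3
  CH2 → C:1 H:2
  CH(CN) → C:2 H:1 N:1
  CH(C6H5) → C:7 H:6
  CH(Br) → C:1 H:1 Br:1
  CH2C6H5 → C:7 H:7
Element totals:
  C: 19
  H: 20
  Br: 1
  N: 1
Molecular formula: C19H20BrN.
  M = 19(12.0) + 20(1.007825) + 78.918338 + 14.003074
    = 228.000000 + 20.156500 + 78.918338 + 14.003074 = 341.077912

341.0779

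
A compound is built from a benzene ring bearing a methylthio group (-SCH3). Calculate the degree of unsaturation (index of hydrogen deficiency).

4

Atom tally by fragment:
  benzene ring core → C:6 H:6
  (− 1 ring H displaced by substituents)
  + SCH3 → C:1 H:3 S:1
Element totals:
  C: 7
  H: 8
  S: 1
Molecular formula: C7H8S.
DoU = (2C + 2 + N − H − X) / 2 = (2·7 + 2 + 0 − 8 − 0) / 2 = 4.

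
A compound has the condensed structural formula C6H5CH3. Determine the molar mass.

92.14 g/mol

Element totals:
  C: 7
  H: 8
Molecular formula: C7H8.
  M = 7(12.011) + 8(1.008)
    = 84.077 + 8.064 = 92.141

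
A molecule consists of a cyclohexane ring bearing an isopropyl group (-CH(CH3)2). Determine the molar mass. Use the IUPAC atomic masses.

Atom tally by fragment:
  cyclohexane ring core → C:6 H:12
  (− 1 ring H displaced by substituents)
  + CH(CH3)2 → C:3 H:7
Element totals:
  C: 9
  H: 18
Molecular formula: C9H18.
  M = 9(12.011) + 18(1.008)
    = 108.099 + 18.144 = 126.243

126.24 g/mol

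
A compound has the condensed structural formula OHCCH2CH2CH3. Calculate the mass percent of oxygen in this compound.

Atom tally by fragment:
  OHCCH2 → C:2 H:3 O:1
  CH2 → C:1 H:2
  CH3 → C:1 H:3
Element totals:
  C: 4
  H: 8
  O: 1
Molecular formula: C4H8O.
Molar mass = 72.107 g/mol.
Mass from O: 1 × 15.999 = 15.999 g/mol.
%O = 15.999 / 72.107 × 100 = 22.19%.

22.19%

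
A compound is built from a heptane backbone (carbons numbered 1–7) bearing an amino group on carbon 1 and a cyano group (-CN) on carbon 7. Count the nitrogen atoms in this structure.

Atom tally by fragment:
  H2NCH2 → C:1 H:4 N:1
  CH2 → C:1 H:2
  CH2 → C:1 H:2
  CH2 → C:1 H:2
  CH2 → C:1 H:2
  CH2 → C:1 H:2
  CH2CN → C:2 H:2 N:1
Element totals:
  C: 8
  H: 16
  N: 2

2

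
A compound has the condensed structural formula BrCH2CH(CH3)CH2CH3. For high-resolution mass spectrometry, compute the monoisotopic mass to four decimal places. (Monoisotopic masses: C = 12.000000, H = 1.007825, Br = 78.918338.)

150.0044

Atom tally by fragment:
  BrCH2 → C:1 H:2 Br:1
  CH(CH3) → C:2 H:4
  CH2 → C:1 H:2
  CH3 → C:1 H:3
Element totals:
  C: 5
  H: 11
  Br: 1
Molecular formula: C5H11Br.
  M = 5(12.0) + 11(1.007825) + 78.918338
    = 60.000000 + 11.086075 + 78.918338 = 150.004413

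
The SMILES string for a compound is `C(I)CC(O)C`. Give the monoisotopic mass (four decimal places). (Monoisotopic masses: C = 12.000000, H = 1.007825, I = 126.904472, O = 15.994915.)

199.9698

Atom tally by fragment:
  ICH2 → C:1 H:2 I:1
  CH2 → C:1 H:2
  CH(OH) → C:1 H:2 O:1
  CH3 → C:1 H:3
Element totals:
  C: 4
  H: 9
  I: 1
  O: 1
Molecular formula: C4H9IO.
  M = 4(12.0) + 9(1.007825) + 126.904472 + 15.994915
    = 48.000000 + 9.070425 + 126.904472 + 15.994915 = 199.969812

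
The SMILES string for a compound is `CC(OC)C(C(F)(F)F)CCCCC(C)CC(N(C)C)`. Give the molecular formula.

Atom tally by fragment:
  CH3 → C:1 H:3
  CH(OCH3) → C:2 H:4 O:1
  CH(CF3) → C:2 H:1 F:3
  CH2 → C:1 H:2
  CH2 → C:1 H:2
  CH2 → C:1 H:2
  CH2 → C:1 H:2
  CH(CH3) → C:2 H:4
  CH2 → C:1 H:2
  CH2N(CH3)2 → C:3 H:8 N:1
Element totals:
  C: 15
  H: 30
  F: 3
  N: 1
  O: 1

C15H30F3NO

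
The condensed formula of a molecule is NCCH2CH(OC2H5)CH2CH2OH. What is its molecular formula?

C7H13NO2

Atom tally by fragment:
  NCCH2 → C:2 H:2 N:1
  CH(OC2H5) → C:3 H:6 O:1
  CH2CH2OH → C:2 H:5 O:1
Element totals:
  C: 7
  H: 13
  N: 1
  O: 2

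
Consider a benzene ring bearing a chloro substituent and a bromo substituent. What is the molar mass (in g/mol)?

191.45 g/mol

Atom tally by fragment:
  benzene ring core → C:6 H:6
  (− 2 ring H displaced by substituents)
  + Cl → Cl:1
  + Br → Br:1
Element totals:
  C: 6
  H: 4
  Br: 1
  Cl: 1
Molecular formula: C6H4BrCl.
  M = 6(12.011) + 4(1.008) + 79.904 + 35.45
    = 72.066 + 4.032 + 79.904 + 35.450 = 191.452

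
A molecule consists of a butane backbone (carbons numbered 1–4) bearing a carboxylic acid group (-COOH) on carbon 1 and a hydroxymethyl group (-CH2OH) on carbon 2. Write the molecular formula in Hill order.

Atom tally by fragment:
  HOOCCH2 → C:2 H:3 O:2
  CH(CH2OH) → C:2 H:4 O:1
  CH2 → C:1 H:2
  CH3 → C:1 H:3
Element totals:
  C: 6
  H: 12
  O: 3

C6H12O3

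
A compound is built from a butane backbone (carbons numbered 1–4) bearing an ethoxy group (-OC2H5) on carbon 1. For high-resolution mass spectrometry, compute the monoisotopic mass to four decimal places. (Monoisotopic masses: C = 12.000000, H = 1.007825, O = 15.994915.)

102.1045

Atom tally by fragment:
  C2H5OCH2 → C:3 H:7 O:1
  CH2 → C:1 H:2
  CH2 → C:1 H:2
  CH3 → C:1 H:3
Element totals:
  C: 6
  H: 14
  O: 1
Molecular formula: C6H14O.
  M = 6(12.0) + 14(1.007825) + 15.994915
    = 72.000000 + 14.109550 + 15.994915 = 102.104465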